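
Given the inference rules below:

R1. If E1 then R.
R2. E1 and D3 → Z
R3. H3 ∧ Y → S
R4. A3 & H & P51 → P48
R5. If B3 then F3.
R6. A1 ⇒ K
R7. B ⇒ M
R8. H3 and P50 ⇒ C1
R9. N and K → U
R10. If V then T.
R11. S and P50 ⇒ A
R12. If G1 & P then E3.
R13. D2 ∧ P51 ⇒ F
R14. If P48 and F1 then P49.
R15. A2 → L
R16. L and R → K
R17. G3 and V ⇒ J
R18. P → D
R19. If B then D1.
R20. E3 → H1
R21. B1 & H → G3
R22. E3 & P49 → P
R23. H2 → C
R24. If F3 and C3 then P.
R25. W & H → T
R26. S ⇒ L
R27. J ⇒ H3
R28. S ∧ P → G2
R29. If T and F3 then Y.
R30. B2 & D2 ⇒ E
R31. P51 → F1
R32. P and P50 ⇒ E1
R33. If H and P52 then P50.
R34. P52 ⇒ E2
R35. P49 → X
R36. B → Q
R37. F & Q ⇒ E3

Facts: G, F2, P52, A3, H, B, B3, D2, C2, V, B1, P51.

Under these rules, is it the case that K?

Yes

P48  (by R4: A3, H, P51)
F3  (by R5: B3)
T  (by R10: V)
F  (by R13: D2, P51)
G3  (by R21: B1, H)
Y  (by R29: T, F3)
F1  (by R31: P51)
P50  (by R33: H, P52)
Q  (by R36: B)
E3  (by R37: F, Q)
P49  (by R14: P48, F1)
J  (by R17: G3, V)
P  (by R22: E3, P49)
H3  (by R27: J)
E1  (by R32: P, P50)
R  (by R1: E1)
S  (by R3: H3, Y)
L  (by R26: S)
K  (by R16: L, R)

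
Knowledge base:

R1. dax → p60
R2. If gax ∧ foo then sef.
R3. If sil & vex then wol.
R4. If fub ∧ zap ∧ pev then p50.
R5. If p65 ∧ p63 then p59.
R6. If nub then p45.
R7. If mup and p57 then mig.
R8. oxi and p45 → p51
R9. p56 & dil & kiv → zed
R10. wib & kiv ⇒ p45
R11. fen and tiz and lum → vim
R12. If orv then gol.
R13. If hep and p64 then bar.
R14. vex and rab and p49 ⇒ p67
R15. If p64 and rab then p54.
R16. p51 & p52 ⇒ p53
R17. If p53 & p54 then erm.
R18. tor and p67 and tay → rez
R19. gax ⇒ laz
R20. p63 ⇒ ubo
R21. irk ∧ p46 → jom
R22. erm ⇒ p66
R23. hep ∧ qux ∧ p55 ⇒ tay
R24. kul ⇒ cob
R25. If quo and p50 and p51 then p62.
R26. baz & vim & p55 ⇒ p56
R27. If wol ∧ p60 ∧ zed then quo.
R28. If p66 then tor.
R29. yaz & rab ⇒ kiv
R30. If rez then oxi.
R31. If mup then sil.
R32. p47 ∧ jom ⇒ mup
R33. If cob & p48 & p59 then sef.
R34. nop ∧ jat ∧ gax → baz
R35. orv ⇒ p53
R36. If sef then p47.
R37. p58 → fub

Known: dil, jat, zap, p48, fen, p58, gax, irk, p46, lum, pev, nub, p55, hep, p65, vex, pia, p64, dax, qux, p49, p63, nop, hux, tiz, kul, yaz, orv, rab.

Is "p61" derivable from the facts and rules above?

Forward chaining from the given facts derives: p60, p59, p45, vim, gol, bar, p67, p54, laz, ubo, jom, tay, cob, kiv, sef, baz, p53, p47, fub, p50, erm, p66, p56, tor, mup, zed, rez, oxi, sil, wol, p51, quo, p62.
No rule has p61 as its conclusion, and it is not among the given facts.

No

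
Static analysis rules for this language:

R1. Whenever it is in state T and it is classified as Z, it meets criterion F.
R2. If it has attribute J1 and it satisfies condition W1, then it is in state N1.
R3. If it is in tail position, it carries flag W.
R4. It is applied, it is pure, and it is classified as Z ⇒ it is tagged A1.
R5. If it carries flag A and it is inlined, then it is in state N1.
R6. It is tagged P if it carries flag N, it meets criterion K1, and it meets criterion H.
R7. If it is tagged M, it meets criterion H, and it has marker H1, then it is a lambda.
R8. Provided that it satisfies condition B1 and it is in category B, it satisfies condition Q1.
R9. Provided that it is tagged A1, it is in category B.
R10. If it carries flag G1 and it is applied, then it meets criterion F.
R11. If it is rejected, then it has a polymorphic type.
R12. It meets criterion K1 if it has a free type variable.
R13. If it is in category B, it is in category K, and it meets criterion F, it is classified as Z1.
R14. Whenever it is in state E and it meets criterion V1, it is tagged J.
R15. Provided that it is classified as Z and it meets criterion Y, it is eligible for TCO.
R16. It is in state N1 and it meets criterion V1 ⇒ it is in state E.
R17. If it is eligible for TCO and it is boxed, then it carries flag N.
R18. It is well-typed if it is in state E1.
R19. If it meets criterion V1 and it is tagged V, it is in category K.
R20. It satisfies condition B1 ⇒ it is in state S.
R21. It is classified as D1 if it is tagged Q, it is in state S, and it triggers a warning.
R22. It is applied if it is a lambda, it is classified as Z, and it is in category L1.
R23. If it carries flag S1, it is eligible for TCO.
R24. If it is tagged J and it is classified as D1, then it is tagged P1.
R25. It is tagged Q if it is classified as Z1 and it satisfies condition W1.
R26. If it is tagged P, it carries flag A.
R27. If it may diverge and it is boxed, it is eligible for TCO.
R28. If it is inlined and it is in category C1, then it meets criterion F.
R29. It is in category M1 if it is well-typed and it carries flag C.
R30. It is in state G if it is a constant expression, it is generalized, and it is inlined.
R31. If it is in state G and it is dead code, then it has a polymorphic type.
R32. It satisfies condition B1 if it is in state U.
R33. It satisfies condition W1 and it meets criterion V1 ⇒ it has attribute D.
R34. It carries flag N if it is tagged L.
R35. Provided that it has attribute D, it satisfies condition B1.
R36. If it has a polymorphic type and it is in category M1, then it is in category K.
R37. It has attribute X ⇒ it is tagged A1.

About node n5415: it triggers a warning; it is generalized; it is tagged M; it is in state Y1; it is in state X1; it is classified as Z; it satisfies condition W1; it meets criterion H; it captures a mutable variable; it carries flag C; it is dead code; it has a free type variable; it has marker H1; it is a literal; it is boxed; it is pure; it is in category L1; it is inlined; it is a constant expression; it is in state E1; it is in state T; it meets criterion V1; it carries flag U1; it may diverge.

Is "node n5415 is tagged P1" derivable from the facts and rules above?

By R1 (it is in state T, it is classified as Z): it meets criterion F.
By R7 (it is tagged M, it meets criterion H, it has marker H1): it is a lambda.
By R12 (it has a free type variable): it meets criterion K1.
By R18 (it is in state E1): it is well-typed.
By R22 (it is a lambda, it is classified as Z, it is in category L1): it is applied.
By R27 (it may diverge, it is boxed): it is eligible for TCO.
By R29 (it is well-typed, it carries flag C): it is in category M1.
By R30 (it is a constant expression, it is generalized, it is inlined): it is in state G.
By R31 (it is in state G, it is dead code): it has a polymorphic type.
By R33 (it satisfies condition W1, it meets criterion V1): it has attribute D.
By R35 (it has attribute D): it satisfies condition B1.
By R36 (it has a polymorphic type, it is in category M1): it is in category K.
By R4 (it is applied, it is pure, it is classified as Z): it is tagged A1.
By R9 (it is tagged A1): it is in category B.
By R13 (it is in category B, it is in category K, it meets criterion F): it is classified as Z1.
By R17 (it is eligible for TCO, it is boxed): it carries flag N.
By R20 (it satisfies condition B1): it is in state S.
By R25 (it is classified as Z1, it satisfies condition W1): it is tagged Q.
By R6 (it carries flag N, it meets criterion K1, it meets criterion H): it is tagged P.
By R21 (it is tagged Q, it is in state S, it triggers a warning): it is classified as D1.
By R26 (it is tagged P): it carries flag A.
By R5 (it carries flag A, it is inlined): it is in state N1.
By R16 (it is in state N1, it meets criterion V1): it is in state E.
By R14 (it is in state E, it meets criterion V1): it is tagged J.
By R24 (it is tagged J, it is classified as D1): it is tagged P1.

Yes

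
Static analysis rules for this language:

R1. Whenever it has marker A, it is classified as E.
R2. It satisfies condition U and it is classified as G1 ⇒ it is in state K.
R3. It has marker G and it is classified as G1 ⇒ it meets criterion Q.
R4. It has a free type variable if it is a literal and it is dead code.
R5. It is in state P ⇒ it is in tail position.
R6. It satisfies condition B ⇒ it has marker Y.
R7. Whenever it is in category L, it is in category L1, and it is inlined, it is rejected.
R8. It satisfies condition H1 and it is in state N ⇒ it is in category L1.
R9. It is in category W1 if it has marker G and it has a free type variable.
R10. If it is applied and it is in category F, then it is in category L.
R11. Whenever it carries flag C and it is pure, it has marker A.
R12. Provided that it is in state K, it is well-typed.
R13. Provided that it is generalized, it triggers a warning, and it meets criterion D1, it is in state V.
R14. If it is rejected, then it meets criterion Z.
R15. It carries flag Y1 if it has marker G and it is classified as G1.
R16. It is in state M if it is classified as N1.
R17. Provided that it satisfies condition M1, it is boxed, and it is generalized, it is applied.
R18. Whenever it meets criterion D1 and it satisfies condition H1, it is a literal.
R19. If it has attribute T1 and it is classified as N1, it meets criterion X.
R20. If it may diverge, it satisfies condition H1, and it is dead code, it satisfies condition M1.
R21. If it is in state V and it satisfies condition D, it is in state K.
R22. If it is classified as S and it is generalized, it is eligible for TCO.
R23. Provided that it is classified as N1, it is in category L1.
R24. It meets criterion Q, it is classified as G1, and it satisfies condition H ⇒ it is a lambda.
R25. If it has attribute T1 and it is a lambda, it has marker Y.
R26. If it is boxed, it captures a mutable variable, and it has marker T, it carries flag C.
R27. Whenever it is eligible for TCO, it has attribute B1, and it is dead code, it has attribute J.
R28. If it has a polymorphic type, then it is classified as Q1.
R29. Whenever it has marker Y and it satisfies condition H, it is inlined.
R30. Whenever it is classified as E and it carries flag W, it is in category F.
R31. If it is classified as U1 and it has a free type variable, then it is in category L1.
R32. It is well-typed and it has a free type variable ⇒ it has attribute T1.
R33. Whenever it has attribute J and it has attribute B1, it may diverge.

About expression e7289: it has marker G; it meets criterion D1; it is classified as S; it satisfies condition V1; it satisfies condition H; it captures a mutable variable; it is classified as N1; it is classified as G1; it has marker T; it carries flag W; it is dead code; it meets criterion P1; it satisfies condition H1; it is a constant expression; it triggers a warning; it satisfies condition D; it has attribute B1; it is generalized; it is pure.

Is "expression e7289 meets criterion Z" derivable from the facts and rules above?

No

Forward chaining from the given facts derives: meets criterion Q, is in state V, carries flag Y1, is in state M, is a literal, is in state K, is eligible for TCO, is in category L1, is a lambda, has attribute J, may diverge, has a free type variable, is in category W1, is well-typed, satisfies condition M1, has attribute T1, meets criterion X, has marker Y, is inlined.
The only rule concluding "it meets criterion Z" is R14, which needs "it is rejected"; that is never established.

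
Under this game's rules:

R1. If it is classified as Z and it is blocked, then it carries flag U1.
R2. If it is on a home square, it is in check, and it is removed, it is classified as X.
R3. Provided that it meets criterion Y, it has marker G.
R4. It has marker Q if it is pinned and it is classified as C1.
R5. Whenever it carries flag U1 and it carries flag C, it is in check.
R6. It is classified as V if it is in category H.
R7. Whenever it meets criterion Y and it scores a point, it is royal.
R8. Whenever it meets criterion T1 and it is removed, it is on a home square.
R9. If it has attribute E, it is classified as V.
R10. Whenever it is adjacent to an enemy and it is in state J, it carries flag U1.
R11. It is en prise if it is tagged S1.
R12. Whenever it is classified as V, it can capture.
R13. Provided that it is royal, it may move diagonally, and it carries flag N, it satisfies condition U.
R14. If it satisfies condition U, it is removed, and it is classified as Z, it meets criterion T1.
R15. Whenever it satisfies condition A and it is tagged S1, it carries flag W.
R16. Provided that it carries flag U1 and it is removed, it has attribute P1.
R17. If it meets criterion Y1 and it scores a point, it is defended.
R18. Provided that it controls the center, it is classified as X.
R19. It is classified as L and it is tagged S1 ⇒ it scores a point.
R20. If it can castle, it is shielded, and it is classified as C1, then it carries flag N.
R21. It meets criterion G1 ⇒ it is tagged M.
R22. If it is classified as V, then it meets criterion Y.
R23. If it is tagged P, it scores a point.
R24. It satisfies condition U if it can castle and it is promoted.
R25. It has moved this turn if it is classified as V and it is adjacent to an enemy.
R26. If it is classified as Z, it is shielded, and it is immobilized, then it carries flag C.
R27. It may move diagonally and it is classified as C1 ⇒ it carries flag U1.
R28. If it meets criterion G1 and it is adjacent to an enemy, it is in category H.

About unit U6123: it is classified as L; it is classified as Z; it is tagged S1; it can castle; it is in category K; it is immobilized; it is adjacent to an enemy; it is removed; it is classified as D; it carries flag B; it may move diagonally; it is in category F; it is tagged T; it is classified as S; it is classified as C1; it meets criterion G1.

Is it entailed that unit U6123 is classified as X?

No

Forward chaining from the given facts derives: is en prise, scores a point, is tagged M, carries flag U1, is in category H, is classified as V, can capture, has attribute P1, meets criterion Y, has moved this turn, has marker G, is royal.
Rules concluding "it is classified as X": R2 needs "it is on a home square"; R18 needs "it controls the center" — none of these are established.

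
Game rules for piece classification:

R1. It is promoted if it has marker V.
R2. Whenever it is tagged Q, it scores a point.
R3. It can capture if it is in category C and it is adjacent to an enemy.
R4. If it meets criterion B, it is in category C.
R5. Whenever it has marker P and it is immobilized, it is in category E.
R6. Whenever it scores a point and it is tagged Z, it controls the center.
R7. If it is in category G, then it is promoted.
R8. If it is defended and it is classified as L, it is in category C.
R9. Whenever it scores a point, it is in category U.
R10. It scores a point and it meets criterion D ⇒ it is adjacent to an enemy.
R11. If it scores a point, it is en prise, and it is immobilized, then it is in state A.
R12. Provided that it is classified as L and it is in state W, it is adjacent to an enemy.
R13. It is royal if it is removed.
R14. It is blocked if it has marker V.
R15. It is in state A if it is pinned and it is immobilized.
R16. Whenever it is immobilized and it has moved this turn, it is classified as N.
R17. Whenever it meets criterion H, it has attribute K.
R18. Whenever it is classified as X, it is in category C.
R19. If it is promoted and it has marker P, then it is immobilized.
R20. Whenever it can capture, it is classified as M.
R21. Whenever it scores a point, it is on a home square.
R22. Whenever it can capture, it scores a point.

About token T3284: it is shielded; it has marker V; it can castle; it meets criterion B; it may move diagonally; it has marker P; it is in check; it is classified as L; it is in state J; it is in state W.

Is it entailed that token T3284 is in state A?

Forward chaining from the given facts derives: is promoted, is in category C, is adjacent to an enemy, is blocked, is immobilized, can capture, is in category E, is classified as M, scores a point, is in category U, is on a home square.
Rules concluding "it is in state A": R11 needs "it is en prise"; R15 needs "it is pinned" — none of these are established.

No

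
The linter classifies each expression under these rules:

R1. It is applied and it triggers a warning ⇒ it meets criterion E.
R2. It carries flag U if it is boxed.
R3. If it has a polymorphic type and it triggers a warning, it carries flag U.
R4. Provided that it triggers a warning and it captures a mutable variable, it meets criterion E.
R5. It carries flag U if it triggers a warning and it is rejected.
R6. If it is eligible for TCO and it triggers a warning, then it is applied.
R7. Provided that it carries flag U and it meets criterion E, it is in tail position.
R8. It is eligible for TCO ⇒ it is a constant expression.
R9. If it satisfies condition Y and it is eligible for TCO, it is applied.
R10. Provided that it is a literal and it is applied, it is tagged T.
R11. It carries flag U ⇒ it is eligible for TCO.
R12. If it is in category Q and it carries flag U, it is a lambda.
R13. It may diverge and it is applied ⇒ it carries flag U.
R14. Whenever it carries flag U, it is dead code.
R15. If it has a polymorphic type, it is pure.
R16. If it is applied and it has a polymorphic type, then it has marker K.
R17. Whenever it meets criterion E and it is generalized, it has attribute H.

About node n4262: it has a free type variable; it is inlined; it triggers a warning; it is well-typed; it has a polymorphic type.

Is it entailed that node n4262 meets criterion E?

By R3 (it has a polymorphic type, it triggers a warning): it carries flag U.
By R11 (it carries flag U): it is eligible for TCO.
By R6 (it is eligible for TCO, it triggers a warning): it is applied.
By R1 (it is applied, it triggers a warning): it meets criterion E.

Yes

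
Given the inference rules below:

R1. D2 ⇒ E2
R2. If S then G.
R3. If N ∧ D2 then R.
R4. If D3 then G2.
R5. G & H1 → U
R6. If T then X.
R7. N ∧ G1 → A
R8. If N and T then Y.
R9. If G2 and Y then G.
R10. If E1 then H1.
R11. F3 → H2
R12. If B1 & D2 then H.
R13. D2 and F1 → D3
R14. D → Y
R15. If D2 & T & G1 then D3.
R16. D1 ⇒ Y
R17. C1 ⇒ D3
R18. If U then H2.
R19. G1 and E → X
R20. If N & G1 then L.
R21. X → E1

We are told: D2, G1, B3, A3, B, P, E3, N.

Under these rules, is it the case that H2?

Forward chaining from the given facts derives: E2, R, A, L.
Rules concluding H2: R11 needs F3; R18 needs U — none of these are established.

No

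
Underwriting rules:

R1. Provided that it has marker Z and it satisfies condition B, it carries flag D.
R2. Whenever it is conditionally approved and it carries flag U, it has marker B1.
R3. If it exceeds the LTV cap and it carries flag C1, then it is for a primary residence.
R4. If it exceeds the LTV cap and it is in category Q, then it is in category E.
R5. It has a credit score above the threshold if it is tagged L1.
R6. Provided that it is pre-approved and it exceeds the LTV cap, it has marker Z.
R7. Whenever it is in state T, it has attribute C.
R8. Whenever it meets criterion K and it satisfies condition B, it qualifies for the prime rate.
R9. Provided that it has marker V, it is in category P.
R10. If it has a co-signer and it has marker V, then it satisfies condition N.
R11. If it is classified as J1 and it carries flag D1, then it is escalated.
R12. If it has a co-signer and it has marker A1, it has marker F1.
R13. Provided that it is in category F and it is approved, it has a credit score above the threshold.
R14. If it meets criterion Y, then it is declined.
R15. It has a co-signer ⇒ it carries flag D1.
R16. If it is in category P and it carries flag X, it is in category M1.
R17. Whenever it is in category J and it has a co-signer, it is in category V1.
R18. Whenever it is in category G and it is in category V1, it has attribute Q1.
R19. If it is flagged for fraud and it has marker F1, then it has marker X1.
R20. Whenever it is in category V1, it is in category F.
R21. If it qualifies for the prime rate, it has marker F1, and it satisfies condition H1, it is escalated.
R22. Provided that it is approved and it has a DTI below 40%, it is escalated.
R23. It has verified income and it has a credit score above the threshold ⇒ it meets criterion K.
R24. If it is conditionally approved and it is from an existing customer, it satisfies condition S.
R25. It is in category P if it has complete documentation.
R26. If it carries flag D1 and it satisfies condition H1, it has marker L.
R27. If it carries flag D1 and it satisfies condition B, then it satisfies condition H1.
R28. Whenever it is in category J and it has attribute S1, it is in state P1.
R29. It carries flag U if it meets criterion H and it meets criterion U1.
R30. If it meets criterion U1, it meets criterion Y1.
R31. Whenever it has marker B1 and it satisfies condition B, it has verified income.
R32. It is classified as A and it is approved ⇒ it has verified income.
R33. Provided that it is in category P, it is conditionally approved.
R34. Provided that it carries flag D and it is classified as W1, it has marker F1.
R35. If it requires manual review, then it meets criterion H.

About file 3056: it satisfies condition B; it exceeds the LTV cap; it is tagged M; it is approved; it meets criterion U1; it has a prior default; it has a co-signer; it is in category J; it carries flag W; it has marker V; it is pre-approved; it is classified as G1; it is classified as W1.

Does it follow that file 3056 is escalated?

Forward chaining from the given facts derives: has marker Z, is in category P, satisfies condition N, carries flag D1, is in category V1, is in category F, satisfies condition H1, meets criterion Y1, is conditionally approved, carries flag D, has a credit score above the threshold, has marker L, has marker F1.
Rules concluding "it is escalated": R11 needs "it is classified as J1"; R21 needs "it qualifies for the prime rate"; R22 needs "it has a DTI below 40%" — none of these are established.

No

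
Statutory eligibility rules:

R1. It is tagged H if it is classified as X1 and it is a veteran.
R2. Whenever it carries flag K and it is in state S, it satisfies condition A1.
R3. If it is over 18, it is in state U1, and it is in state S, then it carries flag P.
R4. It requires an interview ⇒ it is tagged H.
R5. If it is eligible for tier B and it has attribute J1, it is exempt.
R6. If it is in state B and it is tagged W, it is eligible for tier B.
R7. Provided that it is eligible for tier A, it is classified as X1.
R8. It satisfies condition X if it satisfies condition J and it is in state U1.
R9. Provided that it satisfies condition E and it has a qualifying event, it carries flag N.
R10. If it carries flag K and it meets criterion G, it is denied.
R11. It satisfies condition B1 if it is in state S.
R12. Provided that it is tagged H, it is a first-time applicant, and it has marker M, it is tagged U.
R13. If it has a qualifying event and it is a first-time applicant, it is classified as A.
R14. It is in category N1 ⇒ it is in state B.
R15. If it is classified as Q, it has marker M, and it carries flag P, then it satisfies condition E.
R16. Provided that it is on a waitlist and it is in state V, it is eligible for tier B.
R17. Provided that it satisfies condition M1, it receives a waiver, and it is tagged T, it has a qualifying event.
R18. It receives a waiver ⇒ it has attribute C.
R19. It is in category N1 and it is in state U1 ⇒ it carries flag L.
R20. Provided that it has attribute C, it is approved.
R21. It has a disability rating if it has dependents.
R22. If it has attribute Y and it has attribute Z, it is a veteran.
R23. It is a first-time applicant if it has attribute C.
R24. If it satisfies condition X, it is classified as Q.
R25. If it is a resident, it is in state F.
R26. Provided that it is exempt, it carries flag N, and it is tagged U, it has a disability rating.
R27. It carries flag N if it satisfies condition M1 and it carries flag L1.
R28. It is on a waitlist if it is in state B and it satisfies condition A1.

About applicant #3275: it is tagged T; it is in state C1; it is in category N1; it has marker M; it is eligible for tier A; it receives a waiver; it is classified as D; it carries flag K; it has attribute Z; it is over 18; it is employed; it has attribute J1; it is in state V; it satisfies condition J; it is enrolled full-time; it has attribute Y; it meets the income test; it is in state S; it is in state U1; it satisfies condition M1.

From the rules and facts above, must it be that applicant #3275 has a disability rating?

Yes

By R2 (it carries flag K, it is in state S): it satisfies condition A1.
By R3 (it is over 18, it is in state U1, it is in state S): it carries flag P.
By R7 (it is eligible for tier A): it is classified as X1.
By R8 (it satisfies condition J, it is in state U1): it satisfies condition X.
By R14 (it is in category N1): it is in state B.
By R17 (it satisfies condition M1, it receives a waiver, it is tagged T): it has a qualifying event.
By R18 (it receives a waiver): it has attribute C.
By R22 (it has attribute Y, it has attribute Z): it is a veteran.
By R23 (it has attribute C): it is a first-time applicant.
By R24 (it satisfies condition X): it is classified as Q.
By R28 (it is in state B, it satisfies condition A1): it is on a waitlist.
By R1 (it is classified as X1, it is a veteran): it is tagged H.
By R12 (it is tagged H, it is a first-time applicant, it has marker M): it is tagged U.
By R15 (it is classified as Q, it has marker M, it carries flag P): it satisfies condition E.
By R16 (it is on a waitlist, it is in state V): it is eligible for tier B.
By R5 (it is eligible for tier B, it has attribute J1): it is exempt.
By R9 (it satisfies condition E, it has a qualifying event): it carries flag N.
By R26 (it is exempt, it carries flag N, it is tagged U): it has a disability rating.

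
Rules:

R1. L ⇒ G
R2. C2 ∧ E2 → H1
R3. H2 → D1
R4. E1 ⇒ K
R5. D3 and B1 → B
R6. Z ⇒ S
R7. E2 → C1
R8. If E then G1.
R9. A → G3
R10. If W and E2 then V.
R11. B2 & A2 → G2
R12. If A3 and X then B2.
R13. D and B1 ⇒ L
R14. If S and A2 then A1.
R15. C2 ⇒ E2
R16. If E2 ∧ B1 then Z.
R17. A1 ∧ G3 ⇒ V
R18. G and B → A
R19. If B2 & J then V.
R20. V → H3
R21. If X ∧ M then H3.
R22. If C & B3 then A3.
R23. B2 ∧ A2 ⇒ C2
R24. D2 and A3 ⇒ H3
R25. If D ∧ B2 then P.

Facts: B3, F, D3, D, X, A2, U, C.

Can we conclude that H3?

No

Forward chaining from the given facts derives: A3, B2, C2, P, G2, E2, H1, C1.
Rules concluding H3: R20 needs V; R21 needs M; R24 needs D2 — none of these are established.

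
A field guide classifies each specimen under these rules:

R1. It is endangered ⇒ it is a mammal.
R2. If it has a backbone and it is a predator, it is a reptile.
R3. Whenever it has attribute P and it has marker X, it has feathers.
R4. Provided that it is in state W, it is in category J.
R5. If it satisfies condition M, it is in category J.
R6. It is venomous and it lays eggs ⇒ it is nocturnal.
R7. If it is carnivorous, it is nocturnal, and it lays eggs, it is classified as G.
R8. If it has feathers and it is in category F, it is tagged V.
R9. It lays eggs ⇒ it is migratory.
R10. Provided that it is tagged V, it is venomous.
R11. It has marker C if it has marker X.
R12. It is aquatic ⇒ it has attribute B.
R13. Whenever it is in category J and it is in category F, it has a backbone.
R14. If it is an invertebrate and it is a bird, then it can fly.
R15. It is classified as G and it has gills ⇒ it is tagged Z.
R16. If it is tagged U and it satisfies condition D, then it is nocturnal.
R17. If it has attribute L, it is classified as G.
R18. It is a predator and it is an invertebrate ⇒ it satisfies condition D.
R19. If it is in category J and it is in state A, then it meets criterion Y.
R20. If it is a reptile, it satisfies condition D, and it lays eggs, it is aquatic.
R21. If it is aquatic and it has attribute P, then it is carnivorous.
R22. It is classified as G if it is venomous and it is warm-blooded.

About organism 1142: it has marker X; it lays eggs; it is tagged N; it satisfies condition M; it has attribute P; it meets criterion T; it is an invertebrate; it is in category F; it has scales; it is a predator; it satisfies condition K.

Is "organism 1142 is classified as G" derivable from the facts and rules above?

Yes

By R3 (it has attribute P, it has marker X): it has feathers.
By R5 (it satisfies condition M): it is in category J.
By R8 (it has feathers, it is in category F): it is tagged V.
By R10 (it is tagged V): it is venomous.
By R13 (it is in category J, it is in category F): it has a backbone.
By R18 (it is a predator, it is an invertebrate): it satisfies condition D.
By R2 (it has a backbone, it is a predator): it is a reptile.
By R6 (it is venomous, it lays eggs): it is nocturnal.
By R20 (it is a reptile, it satisfies condition D, it lays eggs): it is aquatic.
By R21 (it is aquatic, it has attribute P): it is carnivorous.
By R7 (it is carnivorous, it is nocturnal, it lays eggs): it is classified as G.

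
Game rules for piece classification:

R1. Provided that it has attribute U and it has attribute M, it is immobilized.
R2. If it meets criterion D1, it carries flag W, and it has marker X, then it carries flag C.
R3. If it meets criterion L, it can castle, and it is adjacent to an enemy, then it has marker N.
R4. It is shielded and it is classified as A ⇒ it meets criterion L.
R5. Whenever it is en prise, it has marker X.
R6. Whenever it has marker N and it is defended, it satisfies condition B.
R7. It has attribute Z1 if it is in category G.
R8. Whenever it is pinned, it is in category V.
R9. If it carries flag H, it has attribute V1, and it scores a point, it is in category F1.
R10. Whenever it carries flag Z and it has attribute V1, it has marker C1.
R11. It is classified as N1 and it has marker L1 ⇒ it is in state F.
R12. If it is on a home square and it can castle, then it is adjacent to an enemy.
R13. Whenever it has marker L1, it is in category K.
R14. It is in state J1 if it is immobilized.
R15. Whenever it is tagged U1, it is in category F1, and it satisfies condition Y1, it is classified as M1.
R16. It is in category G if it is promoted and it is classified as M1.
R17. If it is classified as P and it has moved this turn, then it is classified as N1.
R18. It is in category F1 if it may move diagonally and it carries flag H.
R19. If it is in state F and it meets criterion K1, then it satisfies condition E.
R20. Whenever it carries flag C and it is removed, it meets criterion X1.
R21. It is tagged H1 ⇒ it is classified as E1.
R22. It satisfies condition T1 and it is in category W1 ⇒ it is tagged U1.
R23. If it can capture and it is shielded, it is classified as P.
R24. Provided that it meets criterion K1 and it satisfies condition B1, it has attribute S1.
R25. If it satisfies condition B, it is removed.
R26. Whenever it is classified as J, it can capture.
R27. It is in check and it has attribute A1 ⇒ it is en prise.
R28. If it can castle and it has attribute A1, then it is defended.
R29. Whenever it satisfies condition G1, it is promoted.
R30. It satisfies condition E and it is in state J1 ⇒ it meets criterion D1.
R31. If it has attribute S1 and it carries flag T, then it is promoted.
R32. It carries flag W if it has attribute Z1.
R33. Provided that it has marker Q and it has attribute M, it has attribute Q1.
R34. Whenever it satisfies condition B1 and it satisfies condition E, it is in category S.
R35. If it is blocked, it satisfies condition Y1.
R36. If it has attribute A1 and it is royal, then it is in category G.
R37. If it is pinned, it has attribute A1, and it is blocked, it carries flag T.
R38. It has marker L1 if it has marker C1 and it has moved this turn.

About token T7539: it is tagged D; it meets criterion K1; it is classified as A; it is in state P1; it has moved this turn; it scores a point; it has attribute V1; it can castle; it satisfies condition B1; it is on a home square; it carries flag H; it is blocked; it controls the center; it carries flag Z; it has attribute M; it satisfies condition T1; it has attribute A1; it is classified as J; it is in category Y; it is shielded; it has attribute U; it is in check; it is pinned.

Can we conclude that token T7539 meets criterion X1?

No

Forward chaining from the given facts derives: is immobilized, meets criterion L, is in category V, is in category F1, has marker C1, is adjacent to an enemy, is in state J1, has attribute S1, can capture, is en prise, is defended, satisfies condition Y1, carries flag T, has marker L1, has marker N, has marker X, satisfies condition B, is in category K, is classified as P, is removed, is promoted, is classified as N1, is in state F, satisfies condition E, meets criterion D1, is in category S.
The only rule concluding "it meets criterion X1" is R20, which needs "it carries flag C"; that is never established.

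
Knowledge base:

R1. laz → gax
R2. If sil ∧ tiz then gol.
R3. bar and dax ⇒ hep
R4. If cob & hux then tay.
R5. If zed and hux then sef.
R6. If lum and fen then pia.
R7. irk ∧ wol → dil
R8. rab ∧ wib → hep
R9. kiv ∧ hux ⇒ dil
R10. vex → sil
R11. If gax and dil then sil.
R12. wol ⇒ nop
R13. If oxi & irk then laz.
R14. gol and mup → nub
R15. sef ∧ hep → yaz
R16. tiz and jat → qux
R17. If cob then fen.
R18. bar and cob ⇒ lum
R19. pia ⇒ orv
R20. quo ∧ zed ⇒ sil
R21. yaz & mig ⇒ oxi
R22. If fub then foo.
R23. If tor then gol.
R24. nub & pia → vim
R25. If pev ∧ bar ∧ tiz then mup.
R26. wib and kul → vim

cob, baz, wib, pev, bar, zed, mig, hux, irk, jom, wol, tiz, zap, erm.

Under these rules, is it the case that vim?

No

Forward chaining from the given facts derives: tay, sef, dil, nop, fen, lum, mup, pia, orv.
Rules concluding vim: R24 needs nub; R26 needs kul — none of these are established.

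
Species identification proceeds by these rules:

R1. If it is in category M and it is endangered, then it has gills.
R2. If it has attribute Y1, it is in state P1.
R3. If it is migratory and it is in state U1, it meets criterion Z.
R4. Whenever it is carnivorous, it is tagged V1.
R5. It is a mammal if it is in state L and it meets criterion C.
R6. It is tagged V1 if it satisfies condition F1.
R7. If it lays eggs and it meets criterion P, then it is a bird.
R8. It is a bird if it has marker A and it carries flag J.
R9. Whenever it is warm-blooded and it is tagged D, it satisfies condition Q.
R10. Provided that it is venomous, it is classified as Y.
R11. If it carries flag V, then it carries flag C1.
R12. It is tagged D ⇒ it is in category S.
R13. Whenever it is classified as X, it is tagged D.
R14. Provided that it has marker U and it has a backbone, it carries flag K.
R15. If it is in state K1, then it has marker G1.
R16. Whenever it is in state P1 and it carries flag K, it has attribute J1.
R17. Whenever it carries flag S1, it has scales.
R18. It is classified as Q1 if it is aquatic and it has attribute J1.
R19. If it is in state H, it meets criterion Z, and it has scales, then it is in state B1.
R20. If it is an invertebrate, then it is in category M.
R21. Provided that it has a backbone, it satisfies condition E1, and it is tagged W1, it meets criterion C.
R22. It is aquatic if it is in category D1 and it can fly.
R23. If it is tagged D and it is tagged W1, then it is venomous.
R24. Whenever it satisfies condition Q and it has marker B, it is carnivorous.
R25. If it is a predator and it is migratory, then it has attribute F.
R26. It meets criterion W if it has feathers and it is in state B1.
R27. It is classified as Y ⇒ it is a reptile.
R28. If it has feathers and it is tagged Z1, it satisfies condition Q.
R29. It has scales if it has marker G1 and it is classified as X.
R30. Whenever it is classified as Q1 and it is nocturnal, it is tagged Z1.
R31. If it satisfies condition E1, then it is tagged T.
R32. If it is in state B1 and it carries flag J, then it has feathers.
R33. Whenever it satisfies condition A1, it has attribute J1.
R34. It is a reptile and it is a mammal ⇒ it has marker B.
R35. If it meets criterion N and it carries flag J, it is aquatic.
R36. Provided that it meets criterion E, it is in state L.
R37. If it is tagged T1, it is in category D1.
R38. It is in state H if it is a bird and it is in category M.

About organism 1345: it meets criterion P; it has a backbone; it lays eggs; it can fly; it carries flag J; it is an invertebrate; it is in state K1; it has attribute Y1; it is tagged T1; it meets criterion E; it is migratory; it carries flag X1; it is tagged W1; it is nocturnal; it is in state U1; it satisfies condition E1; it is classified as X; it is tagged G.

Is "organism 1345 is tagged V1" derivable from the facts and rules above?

No

Forward chaining from the given facts derives: is in state P1, meets criterion Z, is a bird, is tagged D, has marker G1, is in category M, meets criterion C, is venomous, has scales, is tagged T, is in state L, is in category D1, is in state H, is a mammal, is classified as Y, is in category S, is in state B1, is aquatic, is a reptile, has feathers, has marker B, meets criterion W.
Rules concluding "it is tagged V1": R4 needs "it is carnivorous"; R6 needs "it satisfies condition F1" — none of these are established.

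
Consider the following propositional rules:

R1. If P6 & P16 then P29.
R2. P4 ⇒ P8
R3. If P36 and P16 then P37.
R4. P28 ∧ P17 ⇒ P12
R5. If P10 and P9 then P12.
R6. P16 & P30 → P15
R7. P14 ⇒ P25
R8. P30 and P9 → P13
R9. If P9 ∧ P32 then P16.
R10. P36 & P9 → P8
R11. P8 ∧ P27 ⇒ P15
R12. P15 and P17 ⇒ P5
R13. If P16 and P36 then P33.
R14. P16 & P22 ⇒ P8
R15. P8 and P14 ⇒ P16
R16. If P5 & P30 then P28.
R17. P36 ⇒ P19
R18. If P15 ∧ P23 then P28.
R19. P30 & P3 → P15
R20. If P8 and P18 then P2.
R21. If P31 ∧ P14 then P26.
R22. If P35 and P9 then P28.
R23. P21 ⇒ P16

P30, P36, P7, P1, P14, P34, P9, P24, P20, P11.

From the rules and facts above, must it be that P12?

Forward chaining from the given facts derives: P25, P13, P8, P16, P19, P37, P15, P33.
Rules concluding P12: R4 needs P28; R5 needs P10 — none of these are established.

No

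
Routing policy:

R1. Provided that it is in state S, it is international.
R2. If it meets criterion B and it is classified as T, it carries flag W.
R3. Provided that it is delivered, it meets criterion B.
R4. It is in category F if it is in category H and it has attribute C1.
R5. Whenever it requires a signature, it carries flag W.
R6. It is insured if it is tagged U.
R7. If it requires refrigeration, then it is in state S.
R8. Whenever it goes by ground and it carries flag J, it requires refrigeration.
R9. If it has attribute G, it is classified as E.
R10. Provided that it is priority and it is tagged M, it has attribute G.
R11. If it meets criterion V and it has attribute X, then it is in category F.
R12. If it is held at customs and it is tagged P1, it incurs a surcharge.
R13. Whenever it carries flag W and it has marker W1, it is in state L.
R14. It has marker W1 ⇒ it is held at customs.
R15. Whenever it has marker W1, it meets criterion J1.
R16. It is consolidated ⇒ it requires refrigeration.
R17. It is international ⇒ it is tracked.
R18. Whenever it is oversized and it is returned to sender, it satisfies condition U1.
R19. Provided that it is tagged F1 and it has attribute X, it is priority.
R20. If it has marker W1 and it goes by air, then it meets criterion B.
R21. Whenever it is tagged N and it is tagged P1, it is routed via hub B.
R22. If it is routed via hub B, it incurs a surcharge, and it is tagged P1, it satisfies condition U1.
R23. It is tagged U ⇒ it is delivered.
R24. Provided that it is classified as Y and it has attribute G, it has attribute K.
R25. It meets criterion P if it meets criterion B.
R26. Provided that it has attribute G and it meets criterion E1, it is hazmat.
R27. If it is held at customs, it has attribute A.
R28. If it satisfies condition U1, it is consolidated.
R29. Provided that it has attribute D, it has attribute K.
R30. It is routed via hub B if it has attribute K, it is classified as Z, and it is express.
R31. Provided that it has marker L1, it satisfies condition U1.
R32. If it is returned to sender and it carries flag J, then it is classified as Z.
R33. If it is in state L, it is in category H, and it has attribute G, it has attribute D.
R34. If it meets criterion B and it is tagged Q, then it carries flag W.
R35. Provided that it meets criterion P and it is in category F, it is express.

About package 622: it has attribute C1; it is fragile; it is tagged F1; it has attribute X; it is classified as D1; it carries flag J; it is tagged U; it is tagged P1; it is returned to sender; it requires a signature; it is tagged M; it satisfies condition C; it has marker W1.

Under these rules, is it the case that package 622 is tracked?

No

Forward chaining from the given facts derives: carries flag W, is insured, is in state L, is held at customs, meets criterion J1, is priority, is delivered, has attribute A, is classified as Z, meets criterion B, has attribute G, incurs a surcharge, meets criterion P, is classified as E.
The only rule concluding "it is tracked" is R17, which needs "it is international"; that is never established.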